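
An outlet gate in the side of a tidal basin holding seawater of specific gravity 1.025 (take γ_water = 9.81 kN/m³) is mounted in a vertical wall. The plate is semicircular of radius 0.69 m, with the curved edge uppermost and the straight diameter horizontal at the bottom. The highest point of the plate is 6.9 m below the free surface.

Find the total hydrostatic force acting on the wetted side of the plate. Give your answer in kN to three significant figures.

γ = 1.025 × 9.81 = 10.05525 kN/m³.
The centroid lies 4r/(3π) = 0.292845 m above the diameter, so r − 4r/(3π) = 0.69 − 0.292845 = 0.397155 m below the topmost point, so the centroid depth is h_c = 6.9 + 0.397155 = 7.29716 m.
A = πr²/2 = π × 0.69²/2 = 0.747856 m².
Resultant F = γ·h_c·A = 10.05525 × 7.29716 × 0.747856 = 54.8738 kN.

F ≈ 54.9 kN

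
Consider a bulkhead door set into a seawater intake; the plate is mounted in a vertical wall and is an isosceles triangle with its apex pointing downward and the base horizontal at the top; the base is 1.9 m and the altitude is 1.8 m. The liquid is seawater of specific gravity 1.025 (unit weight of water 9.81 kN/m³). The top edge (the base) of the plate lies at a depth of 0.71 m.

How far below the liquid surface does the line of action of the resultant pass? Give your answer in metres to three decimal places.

γ = 1.025 × 9.81 = 10.05525 kN/m³.
With the apex down, the centroid sits h/3 = 1.8/3 = 0.6 m below the base (the top edge), so the centroid depth is h_c = 0.71 + 0.6 = 1.31 m.
A = ½ × 1.9 × 1.8 = 1.71 m².
Resultant F = γ·h_c·A = 10.05525 × 1.31 × 1.71 = 22.5248 kN.
I_c = b·h³/36 = 1.9 × 1.8³/36 = 0.3078 m⁴.
Centre of pressure: y_p = y_c + I_c/(y_c·A) = 1.31 + 0.3078/(1.31 × 1.71) = 1.31 + 0.137405 = 1.44741 m along the plane.

h_p = 1.447 m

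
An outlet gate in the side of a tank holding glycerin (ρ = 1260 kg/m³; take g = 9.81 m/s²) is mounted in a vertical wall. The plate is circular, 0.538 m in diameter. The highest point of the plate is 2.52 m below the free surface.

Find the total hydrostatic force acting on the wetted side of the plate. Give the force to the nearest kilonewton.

F ≈ 8 kN

γ = ρg = 1260 × 9.81 / 1000 = 12.3606 kN/m³.
The centroid is at the centre, 0.269 m below the top of the plate, so the centroid depth is h_c = 2.52 + 0.269 = 2.789 m.
A = π(0.269)² = 0.227329 m².
Resultant F = γ·h_c·A = 12.3606 × 2.789 × 0.227329 = 7.83687 kN.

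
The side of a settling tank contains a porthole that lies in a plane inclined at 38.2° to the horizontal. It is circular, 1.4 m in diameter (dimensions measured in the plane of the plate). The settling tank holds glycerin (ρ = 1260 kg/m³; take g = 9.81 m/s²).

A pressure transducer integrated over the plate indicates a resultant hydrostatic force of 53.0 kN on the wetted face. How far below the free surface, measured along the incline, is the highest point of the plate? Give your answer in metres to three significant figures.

y_top ≈ 3.80 m

γ = ρg = 1260 × 9.81 / 1000 = 12.3606 kN/m³.
A = π(0.7)² = 1.53938 m².
From F = γ·h_c·A, the centroid depth is h_c = 53.0/(12.3606 × 1.53938) = 2.78542 m.
Let θ = 38.2° be the plate's angle to the horizontal; measure y along the incline from where the plane meets the free surface. Vertical depth h = y·sinθ with sinθ = 0.618408.
Along the incline, y_c = h_c/sinθ = 2.78542/0.618408 = 4.50418 m.
The centroid is at the centre, 0.7 m below the top of the plate, so the highest point sits at y_top = 4.50418 − 0.7 = 3.80418 m along the incline.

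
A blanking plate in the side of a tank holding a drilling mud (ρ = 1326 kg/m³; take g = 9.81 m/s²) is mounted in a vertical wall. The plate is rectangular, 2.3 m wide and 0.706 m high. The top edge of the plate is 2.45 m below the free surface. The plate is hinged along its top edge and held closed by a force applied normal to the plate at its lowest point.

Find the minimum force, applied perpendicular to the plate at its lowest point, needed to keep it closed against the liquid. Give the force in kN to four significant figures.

γ = ρg = 1326 × 9.81 / 1000 = 13.00806 kN/m³.
The centroid lies 0.706/2 = 0.353 m below the top edge, so the centroid depth is h_c = 2.45 + 0.353 = 2.803 m.
A = 2.3 × 0.706 = 1.6238 m².
Resultant F = γ·h_c·A = 13.00806 × 2.803 × 1.6238 = 59.2063 kN.
I_c = b·h³/12 = 2.3 × 0.706³/12 = 0.0674467 m⁴.
Centre of pressure: y_p = y_c + I_c/(y_c·A) = 2.803 + 0.0674467/(2.803 × 1.6238) = 2.803 + 0.0148185 = 2.81782 m along the plane.
The resultant acts 0.353 + 0.0148185 = 0.367818 m (along the plate) below the hinge at the top edge, so the moment about the hinge is M = F × 0.367818 = 59.2063 × 0.367818 = 21.7771 kN·m.
A normal force at the bottom, 0.706 m from the hinge, must supply this moment: P = 21.7771/0.706 = 30.8458 kN.

P ≈ 30.85 kN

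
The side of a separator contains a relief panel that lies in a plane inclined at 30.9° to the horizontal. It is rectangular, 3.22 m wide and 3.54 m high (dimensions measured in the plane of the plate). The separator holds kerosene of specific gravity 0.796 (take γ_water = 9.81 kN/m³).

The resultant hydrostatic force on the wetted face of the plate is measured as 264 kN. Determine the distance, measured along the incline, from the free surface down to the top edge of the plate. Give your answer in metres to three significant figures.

y_top ≈ 4.01 m

γ = 0.796 × 9.81 = 7.80876 kN/m³.
A = 3.22 × 3.54 = 11.3988 m².
From F = γ·h_c·A, the centroid depth is h_c = 264/(7.80876 × 11.3988) = 2.96594 m.
Let θ = 30.9° be the plate's angle to the horizontal; measure y along the incline from where the plane meets the free surface. Vertical depth h = y·sinθ with sinθ = 0.513541.
Along the incline, y_c = h_c/sinθ = 2.96594/0.513541 = 5.77547 m.
The centroid lies 3.54/2 = 1.77 m below the top edge, so the top edge sits at y_top = 5.77547 − 1.77 = 4.00547 m along the incline.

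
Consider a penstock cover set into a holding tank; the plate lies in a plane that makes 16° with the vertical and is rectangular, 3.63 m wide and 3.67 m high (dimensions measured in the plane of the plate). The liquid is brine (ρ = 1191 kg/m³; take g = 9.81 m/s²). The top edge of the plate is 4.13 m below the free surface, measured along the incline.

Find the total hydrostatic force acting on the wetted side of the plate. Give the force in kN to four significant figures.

F ≈ 892.5 kN

γ = ρg = 1191 × 9.81 / 1000 = 11.68371 kN/m³.
The plate makes 16° with the vertical, i.e. θ = 90° − 16° = 74° to the horizontal. Measuring y along the incline from the free-surface line, vertical depth h = y·sinθ with sinθ = 0.961262.
The centroid lies 3.67/2 = 1.835 m below the top edge, so y_c = 4.13 + 1.835 = 5.965 m and h_c = 5.965 × 0.961262 = 5.73393 m.
A = 3.63 × 3.67 = 13.3221 m².
Resultant F = γ·h_c·A = 11.68371 × 5.73393 × 13.3221 = 892.495 kN.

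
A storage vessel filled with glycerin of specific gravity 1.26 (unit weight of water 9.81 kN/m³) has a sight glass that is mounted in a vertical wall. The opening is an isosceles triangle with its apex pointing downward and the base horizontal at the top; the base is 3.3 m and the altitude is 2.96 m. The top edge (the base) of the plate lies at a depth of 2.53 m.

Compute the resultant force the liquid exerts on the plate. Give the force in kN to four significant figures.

F ≈ 212.3 kN

γ = 1.26 × 9.81 = 12.3606 kN/m³.
With the apex down, the centroid sits h/3 = 2.96/3 = 0.986667 m below the base (the top edge), so the centroid depth is h_c = 2.53 + 0.986667 = 3.51667 m.
A = ½ × 3.3 × 2.96 = 4.884 m².
Resultant F = γ·h_c·A = 12.3606 × 3.51667 × 4.884 = 212.298 kN.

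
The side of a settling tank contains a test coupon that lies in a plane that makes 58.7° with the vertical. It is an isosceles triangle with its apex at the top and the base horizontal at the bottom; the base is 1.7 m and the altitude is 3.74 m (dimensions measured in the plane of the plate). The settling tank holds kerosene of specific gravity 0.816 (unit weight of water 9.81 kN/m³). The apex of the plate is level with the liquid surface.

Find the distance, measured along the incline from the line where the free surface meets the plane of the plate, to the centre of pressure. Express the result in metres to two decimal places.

γ = 0.816 × 9.81 = 8.00496 kN/m³.
The plate makes 58.7° with the vertical, i.e. θ = 90° − 58.7° = 31.3° to the horizontal. Measuring y along the incline from the free-surface line, vertical depth h = y·sinθ with sinθ = 0.519519.
With the apex up, the centroid sits 2h/3 = 2 × 3.74/3 = 2.49333 m below the apex, so y_c = 2.49333 m and h_c = 2.49333 × 0.519519 = 1.29533 m.
A = ½ × 1.7 × 3.74 = 3.179 m².
Resultant F = γ·h_c·A = 8.00496 × 1.29533 × 3.179 = 32.9633 kN.
I_c = b·h³/36 = 1.7 × 3.74³/36 = 2.47037 m⁴.
Centre of pressure: y_p = y_c + I_c/(y_c·A) = 2.49333 + 2.47037/(2.49333 × 3.179) = 2.49333 + 0.311668 = 2.805 m along the plane.

y_p = 2.81 m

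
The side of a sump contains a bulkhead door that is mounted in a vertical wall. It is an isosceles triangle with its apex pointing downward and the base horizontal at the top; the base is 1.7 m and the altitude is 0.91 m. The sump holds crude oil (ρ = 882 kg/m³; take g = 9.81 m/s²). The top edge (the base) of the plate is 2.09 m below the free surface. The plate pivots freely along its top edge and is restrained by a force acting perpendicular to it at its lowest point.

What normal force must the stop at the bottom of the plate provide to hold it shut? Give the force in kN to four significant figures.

γ = ρg = 882 × 9.81 / 1000 = 8.65242 kN/m³.
With the apex down, the centroid sits h/3 = 0.91/3 = 0.303333 m below the base (the top edge), so the centroid depth is h_c = 2.09 + 0.303333 = 2.39333 m.
A = ½ × 1.7 × 0.91 = 0.7735 m².
Resultant F = γ·h_c·A = 8.65242 × 2.39333 × 0.7735 = 16.0177 kN.
I_c = b·h³/36 = 1.7 × 0.91³/36 = 0.0355853 m⁴.
Centre of pressure: y_p = y_c + I_c/(y_c·A) = 2.39333 + 0.0355853/(2.39333 × 0.7735) = 2.39333 + 0.0192224 = 2.41255 m along the plane.
The resultant acts 0.303333 + 0.0192224 = 0.322555 m (along the plate) below the hinge at the top edge, so the moment about the hinge is M = F × 0.322555 = 16.0177 × 0.322555 = 5.16659 kN·m.
A normal force at the bottom, 0.91 m from the hinge, must supply this moment: P = 5.16659/0.91 = 5.67757 kN.

P ≈ 5.678 kN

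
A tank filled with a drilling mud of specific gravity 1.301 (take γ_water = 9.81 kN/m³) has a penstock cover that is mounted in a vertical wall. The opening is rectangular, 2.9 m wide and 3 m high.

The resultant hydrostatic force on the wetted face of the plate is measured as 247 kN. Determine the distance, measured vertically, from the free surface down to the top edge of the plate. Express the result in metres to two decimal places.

γ = 1.301 × 9.81 = 12.76281 kN/m³.
A = 2.9 × 3 = 8.7 m².
From F = γ·h_c·A, the centroid depth is h_c = 247/(12.76281 × 8.7) = 2.22449 m.
The centroid lies 3/2 = 1.5 m below the top edge, so the top edge sits at h_top = 2.22449 − 1.5 = 0.72449 m below the surface.

d_top ≈ 0.72 m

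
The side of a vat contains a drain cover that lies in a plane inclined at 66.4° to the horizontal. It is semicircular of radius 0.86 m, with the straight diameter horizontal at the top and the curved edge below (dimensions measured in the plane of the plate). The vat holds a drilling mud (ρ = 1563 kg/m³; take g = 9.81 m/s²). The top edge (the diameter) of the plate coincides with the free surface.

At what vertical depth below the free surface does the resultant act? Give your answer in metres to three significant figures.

h_p = 0.464 m

γ = ρg = 1563 × 9.81 / 1000 = 15.33303 kN/m³.
Let θ = 66.4° be the plate's angle to the horizontal; measure y along the incline from where the plane meets the free surface. Vertical depth h = y·sinθ with sinθ = 0.916363.
The centroid of a semicircle lies 4r/(3π) = 0.364995 m from the diameter, here below the top edge, so y_c = 0.364995 m and h_c = 0.364995 × 0.916363 = 0.334468 m.
A = πr²/2 = π × 0.86²/2 = 1.16176 m².
Resultant F = γ·h_c·A = 15.33303 × 0.334468 × 1.16176 = 5.95798 kN.
I_c = (π/8 − 8/(9π))·r⁴ = 0.109757 × 0.86⁴ = 0.060038 m⁴.
Centre of pressure: y_p = y_c + I_c/(y_c·A) = 0.364995 + 0.060038/(0.364995 × 1.16176) = 0.364995 + 0.141587 = 0.506582 m along the plane.
Vertically, h_p = y_p·sinθ = 0.506582 × 0.916363 = 0.464213 m.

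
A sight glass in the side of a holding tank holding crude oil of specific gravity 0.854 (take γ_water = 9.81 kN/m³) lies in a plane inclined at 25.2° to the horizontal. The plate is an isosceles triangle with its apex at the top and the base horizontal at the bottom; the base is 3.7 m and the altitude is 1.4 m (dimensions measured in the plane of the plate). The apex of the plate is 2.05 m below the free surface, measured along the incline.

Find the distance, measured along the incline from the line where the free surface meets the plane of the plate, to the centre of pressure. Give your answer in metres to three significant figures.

γ = 0.854 × 9.81 = 8.37774 kN/m³.
Let θ = 25.2° be the plate's angle to the horizontal; measure y along the incline from where the plane meets the free surface. Vertical depth h = y·sinθ with sinθ = 0.425779.
With the apex up, the centroid sits 2h/3 = 2 × 1.4/3 = 0.933333 m below the apex, so y_c = 2.05 + 0.933333 = 2.98333 m and h_c = 2.98333 × 0.425779 = 1.27024 m.
A = ½ × 3.7 × 1.4 = 2.59 m².
Resultant F = γ·h_c·A = 8.37774 × 1.27024 × 2.59 = 27.5621 kN.
I_c = b·h³/36 = 3.7 × 1.4³/36 = 0.282022 m⁴.
Centre of pressure: y_p = y_c + I_c/(y_c·A) = 2.98333 + 0.282022/(2.98333 × 2.59) = 2.98333 + 0.0364991 = 3.01983 m along the plane.

y_p = 3.02 m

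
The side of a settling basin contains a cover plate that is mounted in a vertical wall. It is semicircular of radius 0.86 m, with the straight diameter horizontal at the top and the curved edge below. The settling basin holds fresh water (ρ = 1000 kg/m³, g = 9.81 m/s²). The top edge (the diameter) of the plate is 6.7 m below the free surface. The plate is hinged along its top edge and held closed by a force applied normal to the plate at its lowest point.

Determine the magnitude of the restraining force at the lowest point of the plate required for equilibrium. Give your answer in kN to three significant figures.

P ≈ 34.9 kN

γ = ρg = 1000 × 9.81 = 9810 N/m³ = 9.81 kN/m³.
The centroid of a semicircle lies 4r/(3π) = 0.364995 m from the diameter, here below the top edge, so the centroid depth is h_c = 6.7 + 0.364995 = 7.065 m.
A = πr²/2 = π × 0.86²/2 = 1.16176 m².
Resultant F = γ·h_c·A = 9.81 × 7.065 × 1.16176 = 80.5189 kN.
I_c = (π/8 − 8/(9π))·r⁴ = 0.109757 × 0.86⁴ = 0.060038 m⁴.
Centre of pressure: y_p = y_c + I_c/(y_c·A) = 7.065 + 0.060038/(7.065 × 1.16176) = 7.065 + 0.00731472 = 7.07231 m along the plane.
The resultant acts 0.364995 + 0.00731472 = 0.37231 m (along the plate) below the hinge at the top edge, so the moment about the hinge is M = F × 0.37231 = 80.5189 × 0.37231 = 29.978 kN·m.
A normal force at the bottom, 0.86 m from the hinge, must supply this moment: P = 29.978/0.86 = 34.8581 kN.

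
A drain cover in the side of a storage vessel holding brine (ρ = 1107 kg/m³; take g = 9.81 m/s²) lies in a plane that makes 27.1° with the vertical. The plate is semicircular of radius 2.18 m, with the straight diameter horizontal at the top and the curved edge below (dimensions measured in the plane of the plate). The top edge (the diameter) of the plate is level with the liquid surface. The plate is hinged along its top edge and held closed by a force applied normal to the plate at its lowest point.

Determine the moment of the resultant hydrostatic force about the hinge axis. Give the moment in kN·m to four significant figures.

γ = ρg = 1107 × 9.81 / 1000 = 10.85967 kN/m³.
The plate makes 27.1° with the vertical, i.e. θ = 90° − 27.1° = 62.9° to the horizontal. Measuring y along the incline from the free-surface line, vertical depth h = y·sinθ with sinθ = 0.890213.
The centroid of a semicircle lies 4r/(3π) = 0.925221 m from the diameter, here below the top edge, so y_c = 0.925221 m and h_c = 0.925221 × 0.890213 = 0.823644 m.
A = πr²/2 = π × 2.18²/2 = 7.46505 m².
Resultant F = γ·h_c·A = 10.85967 × 0.823644 × 7.46505 = 66.7712 kN.
I_c = (π/8 − 8/(9π))·r⁴ = 0.109757 × 2.18⁴ = 2.4789 m⁴.
Centre of pressure: y_p = y_c + I_c/(y_c·A) = 0.925221 + 2.4789/(0.925221 × 7.46505) = 0.925221 + 0.358906 = 1.28413 m along the plane.
The resultant acts 0.925221 + 0.358906 = 1.28413 m (along the plate) below the hinge at the top edge, so the moment about the hinge is M = F × 1.28413 = 66.7712 × 1.28413 = 85.7429 kN·m.

M ≈ 85.74 kN·m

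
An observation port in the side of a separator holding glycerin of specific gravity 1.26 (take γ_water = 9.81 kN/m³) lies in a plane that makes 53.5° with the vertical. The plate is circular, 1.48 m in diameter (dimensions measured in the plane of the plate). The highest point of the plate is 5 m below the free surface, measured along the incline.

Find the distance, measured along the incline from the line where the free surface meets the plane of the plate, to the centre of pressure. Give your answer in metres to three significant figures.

γ = 1.26 × 9.81 = 12.3606 kN/m³.
The plate makes 53.5° with the vertical, i.e. θ = 90° − 53.5° = 36.5° to the horizontal. Measuring y along the incline from the free-surface line, vertical depth h = y·sinθ with sinθ = 0.594823.
The centroid is at the centre, 0.74 m below the top of the plate, so y_c = 5 + 0.74 = 5.74 m and h_c = 5.74 × 0.594823 = 3.41428 m.
A = π(0.74)² = 1.72034 m².
Resultant F = γ·h_c·A = 12.3606 × 3.41428 × 1.72034 = 72.6027 kN.
I_c = πr⁴/4 = π × 0.74⁴/4 = 0.235514 m⁴.
Centre of pressure: y_p = y_c + I_c/(y_c·A) = 5.74 + 0.235514/(5.74 × 1.72034) = 5.74 + 0.0238501 = 5.76385 m along the plane.

y_p = 5.76 m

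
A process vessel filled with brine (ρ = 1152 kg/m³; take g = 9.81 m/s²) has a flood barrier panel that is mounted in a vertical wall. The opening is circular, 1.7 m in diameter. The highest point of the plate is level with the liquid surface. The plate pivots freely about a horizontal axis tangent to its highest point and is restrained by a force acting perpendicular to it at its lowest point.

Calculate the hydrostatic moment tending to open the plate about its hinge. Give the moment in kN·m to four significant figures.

γ = ρg = 1152 × 9.81 / 1000 = 11.30112 kN/m³.
The centroid is at the centre, 0.85 m below the top of the plate, so the centroid depth is h_c = 0.85 m.
A = π(0.85)² = 2.2698 m².
Resultant F = γ·h_c·A = 11.30112 × 0.85 × 2.2698 = 21.8036 kN.
I_c = πr⁴/4 = π × 0.85⁴/4 = 0.409983 m⁴.
Centre of pressure: y_p = y_c + I_c/(y_c·A) = 0.85 + 0.409983/(0.85 × 2.2698) = 0.85 + 0.2125 = 1.0625 m along the plane.
The resultant acts 0.85 + 0.2125 = 1.0625 m (along the plate) below the hinge at the top edge, so the moment about the hinge is M = F × 1.0625 = 21.8036 × 1.0625 = 23.1663 kN·m.

M ≈ 23.17 kN·m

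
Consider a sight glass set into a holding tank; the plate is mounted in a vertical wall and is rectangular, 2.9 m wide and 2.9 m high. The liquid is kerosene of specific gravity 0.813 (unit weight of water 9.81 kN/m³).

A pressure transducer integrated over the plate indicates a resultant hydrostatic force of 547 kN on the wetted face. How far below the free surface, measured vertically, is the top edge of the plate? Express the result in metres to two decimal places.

d_top ≈ 6.71 m

γ = 0.813 × 9.81 = 7.97553 kN/m³.
A = 2.9 × 2.9 = 8.41 m².
From F = γ·h_c·A, the centroid depth is h_c = 547/(7.97553 × 8.41) = 8.15515 m.
The centroid lies 2.9/2 = 1.45 m below the top edge, so the top edge sits at h_top = 8.15515 − 1.45 = 6.70515 m below the surface.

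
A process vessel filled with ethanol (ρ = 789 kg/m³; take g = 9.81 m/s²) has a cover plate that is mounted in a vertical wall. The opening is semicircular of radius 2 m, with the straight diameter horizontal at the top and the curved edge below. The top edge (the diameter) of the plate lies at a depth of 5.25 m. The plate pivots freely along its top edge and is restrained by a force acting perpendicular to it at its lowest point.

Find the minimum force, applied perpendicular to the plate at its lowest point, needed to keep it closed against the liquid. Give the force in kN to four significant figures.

P ≈ 132.7 kN

γ = ρg = 789 × 9.81 / 1000 = 7.74009 kN/m³.
The centroid of a semicircle lies 4r/(3π) = 0.848826 m from the diameter, here below the top edge, so the centroid depth is h_c = 5.25 + 0.848826 = 6.09883 m.
A = πr²/2 = π × 2²/2 = 6.28319 m².
Resultant F = γ·h_c·A = 7.74009 × 6.09883 × 6.28319 = 296.601 kN.
I_c = (π/8 − 8/(9π))·r⁴ = 0.109757 × 2⁴ = 1.75611 m⁴.
Centre of pressure: y_p = y_c + I_c/(y_c·A) = 6.09883 + 1.75611/(6.09883 × 6.28319) = 6.09883 + 0.0458274 = 6.14466 m along the plane.
The resultant acts 0.848826 + 0.0458274 = 0.894653 m (along the plate) below the hinge at the top edge, so the moment about the hinge is M = F × 0.894653 = 296.601 × 0.894653 = 265.355 kN·m.
A normal force at the bottom, 2 m from the hinge, must supply this moment: P = 265.355/2 = 132.678 kN.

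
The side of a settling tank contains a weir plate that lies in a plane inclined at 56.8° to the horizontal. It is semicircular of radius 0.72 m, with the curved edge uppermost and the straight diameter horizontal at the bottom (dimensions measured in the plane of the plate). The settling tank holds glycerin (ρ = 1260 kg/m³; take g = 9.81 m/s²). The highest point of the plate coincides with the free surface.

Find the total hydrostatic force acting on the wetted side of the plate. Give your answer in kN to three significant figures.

γ = ρg = 1260 × 9.81 / 1000 = 12.3606 kN/m³.
Let θ = 56.8° be the plate's angle to the horizontal; measure y along the incline from where the plane meets the free surface. Vertical depth h = y·sinθ with sinθ = 0.836764.
The centroid lies 4r/(3π) = 0.305577 m above the diameter, so r − 4r/(3π) = 0.72 − 0.305577 = 0.414423 m below the topmost point, so y_c = 0.414423 m and h_c = 0.414423 × 0.836764 = 0.346774 m.
A = πr²/2 = π × 0.72²/2 = 0.814301 m².
Resultant F = γ·h_c·A = 12.3606 × 0.346774 × 0.814301 = 3.49037 kN.

F ≈ 3.49 kN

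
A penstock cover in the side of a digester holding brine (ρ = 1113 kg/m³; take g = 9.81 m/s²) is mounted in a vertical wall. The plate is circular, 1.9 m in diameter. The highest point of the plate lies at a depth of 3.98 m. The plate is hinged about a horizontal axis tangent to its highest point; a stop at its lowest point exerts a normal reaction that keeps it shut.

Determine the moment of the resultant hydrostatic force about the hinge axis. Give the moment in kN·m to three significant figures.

M ≈ 152 kN·m

γ = ρg = 1113 × 9.81 / 1000 = 10.91853 kN/m³.
The centroid is at the centre, 0.95 m below the top of the plate, so the centroid depth is h_c = 3.98 + 0.95 = 4.93 m.
A = π(0.95)² = 2.83529 m².
Resultant F = γ·h_c·A = 10.91853 × 4.93 × 2.83529 = 152.619 kN.
I_c = πr⁴/4 = π × 0.95⁴/4 = 0.639712 m⁴.
Centre of pressure: y_p = y_c + I_c/(y_c·A) = 4.93 + 0.639712/(4.93 × 2.83529) = 4.93 + 0.0457657 = 4.97577 m along the plane.
The resultant acts 0.95 + 0.0457657 = 0.995766 m (along the plate) below the hinge at the top edge, so the moment about the hinge is M = F × 0.995766 = 152.619 × 0.995766 = 151.973 kN·m.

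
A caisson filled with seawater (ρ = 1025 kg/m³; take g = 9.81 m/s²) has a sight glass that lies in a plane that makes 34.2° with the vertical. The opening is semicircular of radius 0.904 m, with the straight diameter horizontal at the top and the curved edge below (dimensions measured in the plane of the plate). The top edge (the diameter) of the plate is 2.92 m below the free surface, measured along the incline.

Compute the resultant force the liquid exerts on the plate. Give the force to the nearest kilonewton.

F ≈ 35 kN

γ = ρg = 1025 × 9.81 / 1000 = 10.05525 kN/m³.
The plate makes 34.2° with the vertical, i.e. θ = 90° − 34.2° = 55.8° to the horizontal. Measuring y along the incline from the free-surface line, vertical depth h = y·sinθ with sinθ = 0.827081.
The centroid of a semicircle lies 4r/(3π) = 0.38367 m from the diameter, here below the top edge, so y_c = 2.92 + 0.38367 = 3.30367 m and h_c = 3.30367 × 0.827081 = 2.7324 m.
A = πr²/2 = π × 0.904²/2 = 1.28368 m².
Resultant F = γ·h_c·A = 10.05525 × 2.7324 × 1.28368 = 35.2691 kN.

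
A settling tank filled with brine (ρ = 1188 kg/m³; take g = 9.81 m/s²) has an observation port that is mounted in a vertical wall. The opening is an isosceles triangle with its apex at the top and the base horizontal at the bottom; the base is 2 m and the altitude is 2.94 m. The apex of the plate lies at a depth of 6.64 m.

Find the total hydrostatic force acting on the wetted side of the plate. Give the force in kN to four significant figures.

F ≈ 294.7 kN

γ = ρg = 1188 × 9.81 / 1000 = 11.65428 kN/m³.
With the apex up, the centroid sits 2h/3 = 2 × 2.94/3 = 1.96 m below the apex, so the centroid depth is h_c = 6.64 + 1.96 = 8.6 m.
A = ½ × 2 × 2.94 = 2.94 m².
Resultant F = γ·h_c·A = 11.65428 × 8.6 × 2.94 = 294.667 kN.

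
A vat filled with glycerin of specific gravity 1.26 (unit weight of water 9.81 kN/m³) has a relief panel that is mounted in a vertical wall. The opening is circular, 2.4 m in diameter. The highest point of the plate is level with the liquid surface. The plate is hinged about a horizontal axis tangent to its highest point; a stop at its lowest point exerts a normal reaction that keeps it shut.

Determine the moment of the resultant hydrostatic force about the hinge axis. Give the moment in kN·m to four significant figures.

γ = 1.26 × 9.81 = 12.3606 kN/m³.
The centroid is at the centre, 1.2 m below the top of the plate, so the centroid depth is h_c = 1.2 m.
A = π(1.2)² = 4.52389 m².
Resultant F = γ·h_c·A = 12.3606 × 1.2 × 4.52389 = 67.1016 kN.
I_c = πr⁴/4 = π × 1.2⁴/4 = 1.6286 m⁴.
Centre of pressure: y_p = y_c + I_c/(y_c·A) = 1.2 + 1.6286/(1.2 × 4.52389) = 1.2 + 0.3 = 1.5 m along the plane.
The resultant acts 1.2 + 0.3 = 1.5 m (along the plate) below the hinge at the top edge, so the moment about the hinge is M = F × 1.5 = 67.1016 × 1.5 = 100.652 kN·m.

M ≈ 100.7 kN·m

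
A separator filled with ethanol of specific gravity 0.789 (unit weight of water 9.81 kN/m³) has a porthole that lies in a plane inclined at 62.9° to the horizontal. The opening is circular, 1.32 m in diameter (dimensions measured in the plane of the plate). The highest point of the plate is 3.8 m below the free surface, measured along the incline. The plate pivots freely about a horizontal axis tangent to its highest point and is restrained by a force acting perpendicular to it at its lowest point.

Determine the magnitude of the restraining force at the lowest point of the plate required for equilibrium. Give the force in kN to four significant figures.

P ≈ 21.81 kN

γ = 0.789 × 9.81 = 7.74009 kN/m³.
Let θ = 62.9° be the plate's angle to the horizontal; measure y along the incline from where the plane meets the free surface. Vertical depth h = y·sinθ with sinθ = 0.890213.
The centroid is at the centre, 0.66 m below the top of the plate, so y_c = 3.8 + 0.66 = 4.46 m and h_c = 4.46 × 0.890213 = 3.97035 m.
A = π(0.66)² = 1.36848 m².
Resultant F = γ·h_c·A = 7.74009 × 3.97035 × 1.36848 = 42.0546 kN.
I_c = πr⁴/4 = π × 0.66⁴/4 = 0.149027 m⁴.
Centre of pressure: y_p = y_c + I_c/(y_c·A) = 4.46 + 0.149027/(4.46 × 1.36848) = 4.46 + 0.024417 = 4.48442 m along the plane.
The resultant acts 0.66 + 0.024417 = 0.684417 m (along the plate) below the hinge at the top edge, so the moment about the hinge is M = F × 0.684417 = 42.0546 × 0.684417 = 28.7829 kN·m.
A normal force at the bottom, 1.32 m from the hinge, must supply this moment: P = 28.7829/1.32 = 21.8052 kN.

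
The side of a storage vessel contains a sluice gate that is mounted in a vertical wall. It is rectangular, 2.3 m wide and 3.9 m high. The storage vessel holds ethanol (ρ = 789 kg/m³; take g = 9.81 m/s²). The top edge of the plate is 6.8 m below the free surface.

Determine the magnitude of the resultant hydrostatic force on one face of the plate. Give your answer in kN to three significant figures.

F ≈ 608 kN

γ = ρg = 789 × 9.81 / 1000 = 7.74009 kN/m³.
The centroid lies 3.9/2 = 1.95 m below the top edge, so the centroid depth is h_c = 6.8 + 1.95 = 8.75 m.
A = 2.3 × 3.9 = 8.97 m².
Resultant F = γ·h_c·A = 7.74009 × 8.75 × 8.97 = 607.5 kN.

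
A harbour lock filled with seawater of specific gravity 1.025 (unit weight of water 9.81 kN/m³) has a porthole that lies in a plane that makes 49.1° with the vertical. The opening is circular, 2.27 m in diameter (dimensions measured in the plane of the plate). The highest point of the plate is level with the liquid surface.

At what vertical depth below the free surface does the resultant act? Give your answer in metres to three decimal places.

γ = 1.025 × 9.81 = 10.05525 kN/m³.
The plate makes 49.1° with the vertical, i.e. θ = 90° − 49.1° = 40.9° to the horizontal. Measuring y along the incline from the free-surface line, vertical depth h = y·sinθ with sinθ = 0.654741.
The centroid is at the centre, 1.135 m below the top of the plate, so y_c = 1.135 m and h_c = 1.135 × 0.654741 = 0.743131 m.
A = π(1.135)² = 4.04708 m².
Resultant F = γ·h_c·A = 10.05525 × 0.743131 × 4.04708 = 30.2413 kN.
I_c = πr⁴/4 = π × 1.135⁴/4 = 1.30339 m⁴.
Centre of pressure: y_p = y_c + I_c/(y_c·A) = 1.135 + 1.30339/(1.135 × 4.04708) = 1.135 + 0.283751 = 1.41875 m along the plane.
Vertically, h_p = y_p·sinθ = 1.41875 × 0.654741 = 0.928914 m.

h_p = 0.929 m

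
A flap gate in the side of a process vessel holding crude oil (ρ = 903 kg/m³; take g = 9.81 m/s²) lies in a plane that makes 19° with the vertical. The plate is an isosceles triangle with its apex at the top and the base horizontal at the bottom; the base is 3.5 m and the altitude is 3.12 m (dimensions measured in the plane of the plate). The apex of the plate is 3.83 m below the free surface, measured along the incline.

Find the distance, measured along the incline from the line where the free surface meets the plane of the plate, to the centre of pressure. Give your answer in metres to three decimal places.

γ = ρg = 903 × 9.81 / 1000 = 8.85843 kN/m³.
The plate makes 19° with the vertical, i.e. θ = 90° − 19° = 71° to the horizontal. Measuring y along the incline from the free-surface line, vertical depth h = y·sinθ with sinθ = 0.945519.
With the apex up, the centroid sits 2h/3 = 2 × 3.12/3 = 2.08 m below the apex, so y_c = 3.83 + 2.08 = 5.91 m and h_c = 5.91 × 0.945519 = 5.58802 m.
A = ½ × 3.5 × 3.12 = 5.46 m².
Resultant F = γ·h_c·A = 8.85843 × 5.58802 × 5.46 = 270.276 kN.
I_c = b·h³/36 = 3.5 × 3.12³/36 = 2.95277 m⁴.
Centre of pressure: y_p = y_c + I_c/(y_c·A) = 5.91 + 2.95277/(5.91 × 5.46) = 5.91 + 0.091506 = 6.00151 m along the plane.

y_p = 6.002 m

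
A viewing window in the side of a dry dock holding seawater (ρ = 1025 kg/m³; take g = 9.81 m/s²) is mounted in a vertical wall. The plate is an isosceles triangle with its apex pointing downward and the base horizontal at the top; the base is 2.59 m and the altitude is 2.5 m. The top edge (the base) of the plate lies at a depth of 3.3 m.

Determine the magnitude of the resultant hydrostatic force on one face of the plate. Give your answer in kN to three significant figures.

γ = ρg = 1025 × 9.81 / 1000 = 10.05525 kN/m³.
With the apex down, the centroid sits h/3 = 2.5/3 = 0.833333 m below the base (the top edge), so the centroid depth is h_c = 3.3 + 0.833333 = 4.13333 m.
A = ½ × 2.59 × 2.5 = 3.2375 m².
Resultant F = γ·h_c·A = 10.05525 × 4.13333 × 3.2375 = 134.556 kN.

F ≈ 135 kN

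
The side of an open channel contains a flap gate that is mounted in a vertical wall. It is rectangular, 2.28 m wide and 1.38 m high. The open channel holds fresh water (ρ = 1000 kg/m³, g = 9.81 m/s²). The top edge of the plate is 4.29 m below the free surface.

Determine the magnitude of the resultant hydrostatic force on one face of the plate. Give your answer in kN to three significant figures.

F ≈ 154 kN

γ = ρg = 1000 × 9.81 = 9810 N/m³ = 9.81 kN/m³.
The centroid lies 1.38/2 = 0.69 m below the top edge, so the centroid depth is h_c = 4.29 + 0.69 = 4.98 m.
A = 2.28 × 1.38 = 3.1464 m².
Resultant F = γ·h_c·A = 9.81 × 4.98 × 3.1464 = 153.714 kN.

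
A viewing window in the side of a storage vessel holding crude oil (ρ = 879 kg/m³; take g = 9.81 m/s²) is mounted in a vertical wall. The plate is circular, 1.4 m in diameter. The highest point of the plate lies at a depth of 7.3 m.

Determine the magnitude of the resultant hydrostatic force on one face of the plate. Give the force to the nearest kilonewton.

F ≈ 106 kN

γ = ρg = 879 × 9.81 / 1000 = 8.62299 kN/m³.
The centroid is at the centre, 0.7 m below the top of the plate, so the centroid depth is h_c = 7.3 + 0.7 = 8 m.
A = π(0.7)² = 1.53938 m².
Resultant F = γ·h_c·A = 8.62299 × 8 × 1.53938 = 106.192 kN.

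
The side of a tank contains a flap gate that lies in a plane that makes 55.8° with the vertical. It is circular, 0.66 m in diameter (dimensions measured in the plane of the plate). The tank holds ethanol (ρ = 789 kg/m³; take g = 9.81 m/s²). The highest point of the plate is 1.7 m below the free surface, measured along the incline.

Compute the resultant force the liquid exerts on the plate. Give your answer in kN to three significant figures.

γ = ρg = 789 × 9.81 / 1000 = 7.74009 kN/m³.
The plate makes 55.8° with the vertical, i.e. θ = 90° − 55.8° = 34.2° to the horizontal. Measuring y along the incline from the free-surface line, vertical depth h = y·sinθ with sinθ = 0.562083.
The centroid is at the centre, 0.33 m below the top of the plate, so y_c = 1.7 + 0.33 = 2.03 m and h_c = 2.03 × 0.562083 = 1.14103 m.
A = π(0.33)² = 0.342119 m².
Resultant F = γ·h_c·A = 7.74009 × 1.14103 × 0.342119 = 3.02148 kN.

F ≈ 3.02 kN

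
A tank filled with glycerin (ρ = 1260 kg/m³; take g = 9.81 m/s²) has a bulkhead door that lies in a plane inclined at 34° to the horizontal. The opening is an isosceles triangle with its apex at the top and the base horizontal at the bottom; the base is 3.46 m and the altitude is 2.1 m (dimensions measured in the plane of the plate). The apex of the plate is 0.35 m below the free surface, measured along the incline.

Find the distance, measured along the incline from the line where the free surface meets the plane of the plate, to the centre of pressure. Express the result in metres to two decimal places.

γ = ρg = 1260 × 9.81 / 1000 = 12.3606 kN/m³.
Let θ = 34° be the plate's angle to the horizontal; measure y along the incline from where the plane meets the free surface. Vertical depth h = y·sinθ with sinθ = 0.559193.
With the apex up, the centroid sits 2h/3 = 2 × 2.1/3 = 1.4 m below the apex, so y_c = 0.35 + 1.4 = 1.75 m and h_c = 1.75 × 0.559193 = 0.978588 m.
A = ½ × 3.46 × 2.1 = 3.633 m².
Resultant F = γ·h_c·A = 12.3606 × 0.978588 × 3.633 = 43.9445 kN.
I_c = b·h³/36 = 3.46 × 2.1³/36 = 0.890085 m⁴.
Centre of pressure: y_p = y_c + I_c/(y_c·A) = 1.75 + 0.890085/(1.75 × 3.633) = 1.75 + 0.14 = 1.89 m along the plane.

y_p = 1.89 m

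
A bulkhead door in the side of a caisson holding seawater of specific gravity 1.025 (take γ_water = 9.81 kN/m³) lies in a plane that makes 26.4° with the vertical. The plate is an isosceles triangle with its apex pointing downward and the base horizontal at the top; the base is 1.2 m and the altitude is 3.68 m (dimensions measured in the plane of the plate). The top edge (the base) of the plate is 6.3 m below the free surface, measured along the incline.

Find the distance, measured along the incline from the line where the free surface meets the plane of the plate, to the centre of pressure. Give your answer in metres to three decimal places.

y_p = 7.627 m

γ = 1.025 × 9.81 = 10.05525 kN/m³.
The plate makes 26.4° with the vertical, i.e. θ = 90° − 26.4° = 63.6° to the horizontal. Measuring y along the incline from the free-surface line, vertical depth h = y·sinθ with sinθ = 0.895712.
With the apex down, the centroid sits h/3 = 3.68/3 = 1.22667 m below the base (the top edge), so y_c = 6.3 + 1.22667 = 7.52667 m and h_c = 7.52667 × 0.895712 = 6.74173 m.
A = ½ × 1.2 × 3.68 = 2.208 m².
Resultant F = γ·h_c·A = 10.05525 × 6.74173 × 2.208 = 149.68 kN.
I_c = b·h³/36 = 1.2 × 3.68³/36 = 1.6612 m⁴.
Centre of pressure: y_p = y_c + I_c/(y_c·A) = 7.52667 + 1.6612/(7.52667 × 2.208) = 7.52667 + 0.0999586 = 7.62663 m along the plane.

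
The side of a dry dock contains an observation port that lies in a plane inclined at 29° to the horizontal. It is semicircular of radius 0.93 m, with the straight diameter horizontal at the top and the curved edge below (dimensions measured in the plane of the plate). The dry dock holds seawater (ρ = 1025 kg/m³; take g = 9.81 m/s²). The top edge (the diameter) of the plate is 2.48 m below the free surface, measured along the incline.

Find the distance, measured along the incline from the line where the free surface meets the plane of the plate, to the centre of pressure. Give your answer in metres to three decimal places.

y_p = 2.896 m

γ = ρg = 1025 × 9.81 / 1000 = 10.05525 kN/m³.
Let θ = 29° be the plate's angle to the horizontal; measure y along the incline from where the plane meets the free surface. Vertical depth h = y·sinθ with sinθ = 0.484810.
The centroid of a semicircle lies 4r/(3π) = 0.394704 m from the diameter, here below the top edge, so y_c = 2.48 + 0.394704 = 2.8747 m and h_c = 2.8747 × 0.484810 = 1.39368 m.
A = πr²/2 = π × 0.93²/2 = 1.35858 m².
Resultant F = γ·h_c·A = 10.05525 × 1.39368 × 1.35858 = 19.0389 kN.
I_c = (π/8 − 8/(9π))·r⁴ = 0.109757 × 0.93⁴ = 0.0821039 m⁴.
Centre of pressure: y_p = y_c + I_c/(y_c·A) = 2.8747 + 0.0821039/(2.8747 × 1.35858) = 2.8747 + 0.0210226 = 2.89572 m along the plane.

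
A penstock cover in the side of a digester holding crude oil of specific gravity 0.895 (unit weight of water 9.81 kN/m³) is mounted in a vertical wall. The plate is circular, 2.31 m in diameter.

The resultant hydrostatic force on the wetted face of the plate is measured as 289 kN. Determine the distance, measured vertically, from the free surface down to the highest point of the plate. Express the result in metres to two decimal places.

γ = 0.895 × 9.81 = 8.77995 kN/m³.
A = π(1.155)² = 4.19096 m².
From F = γ·h_c·A, the centroid depth is h_c = 289/(8.77995 × 4.19096) = 7.85403 m.
The centroid is at the centre, 1.155 m below the top of the plate, so the highest point sits at h_top = 7.85403 − 1.155 = 6.69903 m below the surface.

d_top ≈ 6.70 m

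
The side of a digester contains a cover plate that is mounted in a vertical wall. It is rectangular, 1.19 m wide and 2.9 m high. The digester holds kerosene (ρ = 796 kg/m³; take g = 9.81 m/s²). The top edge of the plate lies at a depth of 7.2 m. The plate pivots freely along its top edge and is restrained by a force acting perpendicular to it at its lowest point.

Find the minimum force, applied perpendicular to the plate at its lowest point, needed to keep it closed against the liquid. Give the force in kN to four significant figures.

γ = ρg = 796 × 9.81 / 1000 = 7.80876 kN/m³.
The centroid lies 2.9/2 = 1.45 m below the top edge, so the centroid depth is h_c = 7.2 + 1.45 = 8.65 m.
A = 1.19 × 2.9 = 3.451 m².
Resultant F = γ·h_c·A = 7.80876 × 8.65 × 3.451 = 233.1 kN.
I_c = b·h³/12 = 1.19 × 2.9³/12 = 2.41858 m⁴.
Centre of pressure: y_p = y_c + I_c/(y_c·A) = 8.65 + 2.41858/(8.65 × 3.451) = 8.65 + 0.0810213 = 8.73102 m along the plane.
The resultant acts 1.45 + 0.0810213 = 1.53102 m (along the plate) below the hinge at the top edge, so the moment about the hinge is M = F × 1.53102 = 233.1 × 1.53102 = 356.881 kN·m.
A normal force at the bottom, 2.9 m from the hinge, must supply this moment: P = 356.881/2.9 = 123.062 kN.

P ≈ 123.1 kN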